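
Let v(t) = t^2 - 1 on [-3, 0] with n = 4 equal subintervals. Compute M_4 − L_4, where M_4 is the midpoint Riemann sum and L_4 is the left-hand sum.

M_4 = 5.859375.
L_4 = 9.65625.
M_4 − L_4 = -3.796875.

-3.796875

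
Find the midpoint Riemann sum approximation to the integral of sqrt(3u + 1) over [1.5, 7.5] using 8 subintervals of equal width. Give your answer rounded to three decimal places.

22.457

Δu = (7.5 − 1.5)/8 = 0.75.
Midpoints: 1.875, 2.625, 3.375, 4.125, 4.875, 5.625, 6.375, 7.125.
f(1.875) ≈ 2.574, f(2.625) ≈ 2.979, f(3.375) ≈ 3.335, f(4.125) ≈ 3.657, f(4.875) ≈ 3.953, f(5.625) ≈ 4.228, f(6.375) ≈ 4.486, f(7.125) ≈ 4.730.
Sum = Δu · [f(1.875) + f(2.625) + f(3.375) + ...].
Sum ≈ 22.457.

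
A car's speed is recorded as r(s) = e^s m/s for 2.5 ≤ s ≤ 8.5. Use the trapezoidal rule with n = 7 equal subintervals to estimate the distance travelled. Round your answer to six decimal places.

Δs = (8.5 − 2.5)/7 = 6/7.
r(2.5) ≈ 12.182494, r(47/14) ≈ 28.707053, r(59/14) ≈ 67.645830, r(71/14) ≈ 159.401882, r(83/14) ≈ 375.617534, r(95/14) ≈ 885.112084, r(107/14) ≈ 2085.694439, r(8.5) ≈ 4914.768840.
T_7 = (Δs/2)·[r(s_0) + 2r(s_1) + ... + 2r(s_{6}) + r(s_7)].
Sum ≈ 5199.132419.

5199.132419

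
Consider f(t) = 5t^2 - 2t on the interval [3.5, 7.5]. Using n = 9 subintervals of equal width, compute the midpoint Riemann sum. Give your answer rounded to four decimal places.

587.3374

Δt = (7.5 − 3.5)/9 = 4/9.
Midpoints: 67/18, 25/6, 83/18, 91/18, 5.5, 107/18, 115/18, 41/6, 131/18.
f(67/18) = 20033/324, f(25/6) = 2825/36, f(83/18) = 31457/324, f(91/18) = 38129/324, f(5.5) = 140.25, f(107/18) = 53393/324, f(115/18) = 61985/324, f(41/6) = 7913/36, f(131/18) = 81089/324.
Sum = Δt · [f(67/18) + f(25/6) + f(83/18) + ...].
Sum ≈ 587.3374.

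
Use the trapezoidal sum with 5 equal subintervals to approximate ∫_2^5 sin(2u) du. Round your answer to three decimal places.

Δu = (5 − 2)/5 = 0.6.
f(2) ≈ -0.757, f(2.6) ≈ -0.883, f(3.2) ≈ 0.117, f(3.8) ≈ 0.968, f(4.4) ≈ 0.585, f(5) ≈ -0.544.
T_5 = (Δu/2)·[f(u_0) + 2f(u_1) + ... + 2f(u_{4}) + f(u_5)].
Sum ≈ 0.081.

0.081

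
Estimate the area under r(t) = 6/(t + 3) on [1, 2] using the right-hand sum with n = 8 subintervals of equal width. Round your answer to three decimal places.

Δt = (2 − 1)/8 = 0.125.
Right endpoints: 1.125, 1.25, 1.375, 1.5, 1.625, 1.75, 1.875, 2.
r(1.125) = 16/11, r(1.25) = 24/17, r(1.375) = 48/35, r(1.5) = 4/3, r(1.625) = 48/37, r(1.75) = 24/19, r(1.875) = 16/13, r(2) = 1.2.
Sum = Δt · [r(1.125) + r(1.25) + r(1.375) + ...].
Sum ≈ 1.320.

1.320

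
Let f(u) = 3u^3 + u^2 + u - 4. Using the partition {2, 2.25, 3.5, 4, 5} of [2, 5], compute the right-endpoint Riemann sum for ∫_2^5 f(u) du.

Subinterval widths: 0.25, 1.25, 0.5, 1.
Right endpoints: 2.25, 3.5, 4, 5.
f(2.25) = 37.484375, f(3.5) = 140.375, f(4) = 208, f(5) = 401.
Sum = Σ Δu_i · f(u_i).
Sum = 689.83984375.

689.83984375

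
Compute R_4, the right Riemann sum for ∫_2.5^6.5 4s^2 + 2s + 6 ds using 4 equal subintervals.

Δs = (6.5 − 2.5)/4 = 1.
Right endpoints: 3.5, 4.5, 5.5, 6.5.
f(3.5) = 62, f(4.5) = 96, f(5.5) = 138, f(6.5) = 188.
Sum = Δs · [f(3.5) + f(4.5) + f(5.5) + f(6.5)].
Sum = 484.

484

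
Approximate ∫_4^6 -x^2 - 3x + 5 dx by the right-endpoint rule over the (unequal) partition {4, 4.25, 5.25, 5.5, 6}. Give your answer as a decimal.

-79.703125

Subinterval widths: 0.25, 1, 0.25, 0.5.
Right endpoints: 4.25, 5.25, 5.5, 6.
f(4.25) = -25.8125, f(5.25) = -38.3125, f(5.5) = -41.75, f(6) = -49.
Sum = Σ Δx_i · f(x_i).
Sum = -79.703125.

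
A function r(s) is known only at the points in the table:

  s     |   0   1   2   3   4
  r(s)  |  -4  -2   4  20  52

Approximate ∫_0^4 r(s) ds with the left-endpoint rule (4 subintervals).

Δs = 1.
Sum = 1·[(-4) + (-2) + 4 + 20] = 18.

18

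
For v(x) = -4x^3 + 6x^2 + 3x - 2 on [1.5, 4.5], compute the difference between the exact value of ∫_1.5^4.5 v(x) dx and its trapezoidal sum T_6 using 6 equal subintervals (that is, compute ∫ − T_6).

3.75

Exact integral: ∫_1.5^4.5 v(x) dx = -208.5.
T_6 = -212.25.
Error = -208.5 − (-212.25) = 3.75.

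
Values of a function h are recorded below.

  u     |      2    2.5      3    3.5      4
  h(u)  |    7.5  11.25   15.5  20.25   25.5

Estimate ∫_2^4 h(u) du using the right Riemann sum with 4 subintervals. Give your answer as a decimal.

Δu = 0.5.
Sum = 0.5·[11.25 + 15.5 + 20.25 + 25.5] = 36.25.

36.25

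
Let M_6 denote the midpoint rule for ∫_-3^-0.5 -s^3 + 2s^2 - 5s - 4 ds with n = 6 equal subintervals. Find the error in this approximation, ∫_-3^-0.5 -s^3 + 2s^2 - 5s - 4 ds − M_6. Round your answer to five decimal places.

Exact integral: ∫_-3^-0.5 f(s) ds ≈ 50.0260417.
M_6 ≈ 49.7638166.
Error ≈ 50.0260417 − 49.7638166 ≈ 0.26223.

0.26223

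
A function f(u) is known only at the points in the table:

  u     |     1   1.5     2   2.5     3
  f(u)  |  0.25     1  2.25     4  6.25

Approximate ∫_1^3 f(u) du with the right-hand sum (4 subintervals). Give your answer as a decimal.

6.75

Δu = 0.5.
Sum = 0.5·[1 + 2.25 + 4 + 6.25] = 6.75.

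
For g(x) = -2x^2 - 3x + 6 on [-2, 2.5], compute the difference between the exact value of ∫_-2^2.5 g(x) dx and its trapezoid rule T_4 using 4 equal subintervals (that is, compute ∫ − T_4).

1.8984375

Exact integral: ∫_-2^2.5 g(x) dx = 7.875.
T_4 = 5.9765625.
Error = 7.875 − 5.9765625 = 1.8984375.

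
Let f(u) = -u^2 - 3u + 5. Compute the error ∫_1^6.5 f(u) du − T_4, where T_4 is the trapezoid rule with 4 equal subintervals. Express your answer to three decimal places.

Exact integral: ∫_1^6.5 f(u) du ≈ -125.58333.
T_4 = -127.31640625.
Error ≈ -125.58333 − (-127.31640625) ≈ 1.733.

1.733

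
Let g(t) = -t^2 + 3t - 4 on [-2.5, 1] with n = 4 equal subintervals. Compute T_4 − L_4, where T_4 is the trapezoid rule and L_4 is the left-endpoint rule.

T_4 = -27.86328125.
L_4 = -34.75390625.
T_4 − L_4 = 6.890625.

6.890625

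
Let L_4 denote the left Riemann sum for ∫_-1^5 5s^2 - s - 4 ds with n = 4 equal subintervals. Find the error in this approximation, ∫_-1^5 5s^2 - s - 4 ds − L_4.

Exact integral: ∫_-1^5 f(s) ds = 174.
L_4 = 99.75.
Error = 174 − 99.75 = 74.25.

74.25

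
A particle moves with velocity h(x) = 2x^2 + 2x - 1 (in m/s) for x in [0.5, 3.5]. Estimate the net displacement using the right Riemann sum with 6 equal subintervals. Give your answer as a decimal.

45.25

Δx = (3.5 − 0.5)/6 = 0.5.
Right endpoints: 1, 1.5, 2, 2.5, 3, 3.5.
h(1) = 3, h(1.5) = 6.5, h(2) = 11, h(2.5) = 16.5, h(3) = 23, h(3.5) = 30.5.
Sum = Δx · [h(1) + h(1.5) + h(2) + ...].
Sum = 45.25.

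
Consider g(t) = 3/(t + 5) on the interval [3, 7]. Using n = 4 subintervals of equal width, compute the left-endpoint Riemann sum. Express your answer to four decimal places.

Δt = (7 − 3)/4 = 1.
Left endpoints: 3, 4, 5, 6.
g(3) = 0.375, g(4) = 1/3, g(5) = 0.3, g(6) = 3/11.
Sum = Δt · [g(3) + g(4) + g(5) + g(6)].
Sum ≈ 1.2811.

1.2811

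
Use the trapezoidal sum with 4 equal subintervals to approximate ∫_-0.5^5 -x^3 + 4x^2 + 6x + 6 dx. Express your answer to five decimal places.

Δx = (5 − (-0.5))/4 = 1.375.
f(-0.5) = 4.125, f(0.875) = 6985/512, f(2.25) = 28.359375, f(3.625) = 16731/512, f(5) = 11.
T_4 = (Δx/2)·[f(x_0) + 2f(x_1) + 2f(x_2) + 2f(x_3) + f(x_4)].
Sum ≈ 113.08301.

113.08301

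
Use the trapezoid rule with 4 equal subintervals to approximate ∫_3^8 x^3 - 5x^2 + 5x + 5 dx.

372.890625

Δx = (8 − 3)/4 = 1.25.
f(3) = 2, f(4.25) = 12.703125, f(5.5) = 47.625, f(6.75) = 118.484375, f(8) = 237.
T_4 = (Δx/2)·[f(x_0) + 2f(x_1) + 2f(x_2) + 2f(x_3) + f(x_4)].
Sum = 372.890625.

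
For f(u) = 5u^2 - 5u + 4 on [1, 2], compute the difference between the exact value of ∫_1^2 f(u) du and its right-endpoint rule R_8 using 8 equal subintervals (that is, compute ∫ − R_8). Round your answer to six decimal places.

Exact integral: ∫_1^2 f(u) du ≈ 8.16666667.
R_8 = 8.8046875.
Error ≈ 8.16666667 − 8.8046875 ≈ -0.638021.

-0.638021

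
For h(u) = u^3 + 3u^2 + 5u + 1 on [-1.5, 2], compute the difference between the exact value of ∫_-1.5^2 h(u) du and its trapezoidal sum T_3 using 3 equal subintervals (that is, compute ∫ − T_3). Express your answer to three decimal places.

Exact integral: ∫_-1.5^2 h(u) du = 21.984375.
T_3 ≈ 24.96181.
Error ≈ 21.984375 − 24.96181 ≈ -2.977.

-2.977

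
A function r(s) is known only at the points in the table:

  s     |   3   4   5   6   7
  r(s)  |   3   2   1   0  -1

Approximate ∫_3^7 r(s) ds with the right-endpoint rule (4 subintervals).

Δs = 1.
Sum = 1·[2 + 1 + 0 + (-1)] = 2.

2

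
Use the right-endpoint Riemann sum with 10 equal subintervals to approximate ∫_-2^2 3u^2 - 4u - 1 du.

Δu = (2 − (-2))/10 = 0.4.
Right endpoints: -1.6, -1.2, -0.8, -0.4, 0, 0.4, 0.8, 1.2, 1.6, 2.
f(-1.6) = 13.08, f(-1.2) = 8.12, f(-0.8) = 4.12, f(-0.4) = 1.08, f(0) = -1, f(0.4) = -2.12, f(0.8) = -2.28, f(1.2) = -1.48, f(1.6) = 0.28, f(2) = 3.
Sum = Δu · [f(-1.6) + f(-1.2) + f(-0.8) + ...].
Sum = 9.12.

9.12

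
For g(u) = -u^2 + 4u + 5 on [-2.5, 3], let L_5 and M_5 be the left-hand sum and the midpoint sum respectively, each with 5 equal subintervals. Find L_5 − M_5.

L_5 = 7.095.
M_5 = 19.34625.
L_5 − M_5 = -12.25125.

-12.25125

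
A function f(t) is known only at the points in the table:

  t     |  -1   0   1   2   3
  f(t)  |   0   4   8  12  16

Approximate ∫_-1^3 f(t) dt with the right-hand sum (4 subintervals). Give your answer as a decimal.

Δt = 1.
Sum = 1·[4 + 8 + 12 + 16] = 40.

40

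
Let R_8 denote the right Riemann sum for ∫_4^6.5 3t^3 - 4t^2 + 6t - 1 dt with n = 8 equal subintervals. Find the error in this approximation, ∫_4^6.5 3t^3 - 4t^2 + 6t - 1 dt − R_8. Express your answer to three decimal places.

Exact integral: ∫_4^6.5 f(t) dt ≈ 942.21354.
R_8 ≈ 1028.64136.
Error ≈ 942.21354 − 1028.64136 ≈ -86.428.

-86.428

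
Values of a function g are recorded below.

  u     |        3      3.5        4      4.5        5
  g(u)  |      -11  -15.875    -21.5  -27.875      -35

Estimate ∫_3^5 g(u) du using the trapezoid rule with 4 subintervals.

Δu = 0.5.
T_4 = (0.5/2)·[(-11) + 2·(-15.875) + 2·(-21.5) + 2·(-27.875) + (-35)] = -44.125.

-44.125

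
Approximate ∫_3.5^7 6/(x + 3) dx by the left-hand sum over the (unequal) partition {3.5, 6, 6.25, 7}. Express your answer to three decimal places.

2.961

Subinterval widths: 2.5, 0.25, 0.75.
Left endpoints: 3.5, 6, 6.25.
f(3.5) = 12/13, f(6) = 2/3, f(6.25) = 24/37.
Sum = Σ Δx_i · f(x_i).
Sum ≈ 2.961.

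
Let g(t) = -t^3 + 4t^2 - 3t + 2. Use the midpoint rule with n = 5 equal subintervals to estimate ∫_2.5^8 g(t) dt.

Δt = (8 − 2.5)/5 = 1.1.
Midpoints: 3.05, 4.15, 5.25, 6.35, 7.45.
g(3.05) = 1.687375, g(4.15) = -13.033375, g(5.25) = -48.203125, g(6.35) = -111.807875, g(7.45) = -211.833625.
Sum = Δt · [g(3.05) + g(4.15) + g(5.25) + g(6.35) + g(7.45)].
Sum = -421.5096875.

-421.5096875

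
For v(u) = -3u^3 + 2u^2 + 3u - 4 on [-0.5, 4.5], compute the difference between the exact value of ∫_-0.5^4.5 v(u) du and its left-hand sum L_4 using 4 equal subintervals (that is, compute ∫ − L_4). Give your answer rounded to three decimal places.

-115.885

Exact integral: ∫_-0.5^4.5 v(u) du ≈ -236.66667.
L_4 = -120.78125.
Error ≈ -236.66667 − (-120.78125) ≈ -115.885.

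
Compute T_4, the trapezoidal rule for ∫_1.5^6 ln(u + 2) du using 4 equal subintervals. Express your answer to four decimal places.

Δu = (6 − 1.5)/4 = 1.125.
f(1.5) ≈ 1.2528, f(2.625) ≈ 1.5315, f(3.75) ≈ 1.7492, f(4.875) ≈ 1.9279, f(6) ≈ 2.0794.
T_4 = (Δu/2)·[f(u_0) + 2f(u_1) + 2f(u_2) + 2f(u_3) + f(u_4)].
Sum ≈ 7.7340.

7.7340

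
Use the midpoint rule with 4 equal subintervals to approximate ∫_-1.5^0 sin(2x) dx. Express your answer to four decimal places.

Δx = (0 − (-1.5))/4 = 0.375.
Midpoints: -1.3125, -0.9375, -0.5625, -0.1875.
f(-1.3125) ≈ -0.4939, f(-0.9375) ≈ -0.9541, f(-0.5625) ≈ -0.9023, f(-0.1875) ≈ -0.3663.
Sum = Δx · [f(-1.3125) + f(-0.9375) + f(-0.5625) + f(-0.1875)].
Sum ≈ -1.0187.

-1.0187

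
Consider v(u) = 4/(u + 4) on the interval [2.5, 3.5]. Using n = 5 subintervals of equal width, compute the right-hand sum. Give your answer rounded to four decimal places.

Δu = (3.5 − 2.5)/5 = 0.2.
Right endpoints: 2.7, 2.9, 3.1, 3.3, 3.5.
v(2.7) = 40/67, v(2.9) = 40/69, v(3.1) = 40/71, v(3.3) = 40/73, v(3.5) = 8/15.
Sum = Δu · [v(2.7) + v(2.9) + v(3.1) + v(3.3) + v(3.5)].
Sum ≈ 0.5643.

0.5643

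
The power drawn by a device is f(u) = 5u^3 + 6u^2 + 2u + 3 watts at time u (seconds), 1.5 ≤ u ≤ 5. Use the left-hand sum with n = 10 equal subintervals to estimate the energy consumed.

Δu = (5 − 1.5)/10 = 0.35.
Left endpoints: 1.5, 1.85, 2.2, 2.55, 2.9, 3.25, 3.6, 3.95, 4.3, 4.65.
f(1.5) = 36.375, f(1.85) = 58.893125, f(2.2) = 89.68, f(2.55) = 130.021875, f(2.9) = 181.205, f(3.25) = 244.515625, f(3.6) = 321.24, f(3.95) = 412.664375, f(4.3) = 520.075, f(4.65) = 644.758125.
Sum = Δu · [f(1.5) + f(1.85) + f(2.2) + ...].
Sum = 923.79984375.

923.79984375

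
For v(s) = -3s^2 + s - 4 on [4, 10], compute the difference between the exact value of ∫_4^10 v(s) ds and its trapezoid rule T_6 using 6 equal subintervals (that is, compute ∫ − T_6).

Exact integral: ∫_4^10 v(s) ds = -918.
T_6 = -921.
Error = -918 − (-921) = 3.

3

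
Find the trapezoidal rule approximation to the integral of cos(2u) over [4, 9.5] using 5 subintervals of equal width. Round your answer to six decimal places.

Δu = (9.5 − 4)/5 = 1.1.
f(4) ≈ -0.145500, f(5.1) ≈ -0.714266, f(6.2) ≈ 0.986192, f(7.3) ≈ -0.446485, f(8.4) ≈ -0.460679, f(9.5) ≈ 0.988705.
T_5 = (Δu/2)·[f(u_0) + 2f(u_1) + ... + 2f(u_{4}) + f(u_5)].
Sum ≈ -0.234998.

-0.234998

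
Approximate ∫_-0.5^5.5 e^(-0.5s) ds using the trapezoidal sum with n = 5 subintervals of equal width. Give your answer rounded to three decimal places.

Δs = (5.5 − (-0.5))/5 = 1.2.
f(-0.5) ≈ 1.284, f(0.7) ≈ 0.705, f(1.9) ≈ 0.387, f(3.1) ≈ 0.212, f(4.3) ≈ 0.116, f(5.5) ≈ 0.064.
T_5 = (Δs/2)·[f(s_0) + 2f(s_1) + ... + 2f(s_{4}) + f(s_5)].
Sum ≈ 2.513.

2.513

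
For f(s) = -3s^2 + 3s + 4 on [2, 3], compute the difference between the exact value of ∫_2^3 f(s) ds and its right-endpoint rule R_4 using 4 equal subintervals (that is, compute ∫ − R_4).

Exact integral: ∫_2^3 f(s) ds = -7.5.
R_4 = -9.03125.
Error = -7.5 − (-9.03125) = 1.53125.

1.53125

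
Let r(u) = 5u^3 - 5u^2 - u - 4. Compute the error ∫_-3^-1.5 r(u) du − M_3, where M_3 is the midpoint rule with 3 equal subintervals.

-1.2109375

Exact integral: ∫_-3^-1.5 r(u) du = -136.921875.
M_3 = -135.7109375.
Error = -136.921875 − (-135.7109375) = -1.2109375.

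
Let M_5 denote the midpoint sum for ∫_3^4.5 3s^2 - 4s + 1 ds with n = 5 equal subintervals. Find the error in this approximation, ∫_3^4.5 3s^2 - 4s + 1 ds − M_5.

Exact integral: ∫_3^4.5 f(s) ds = 43.125.
M_5 = 43.09125.
Error = 43.125 − 43.09125 = 0.03375.

0.03375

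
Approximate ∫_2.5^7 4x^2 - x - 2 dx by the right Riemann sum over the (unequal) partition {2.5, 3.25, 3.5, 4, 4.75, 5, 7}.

Subinterval widths: 0.75, 0.25, 0.5, 0.75, 0.25, 2.
Right endpoints: 3.25, 3.5, 4, 4.75, 5, 7.
f(3.25) = 37, f(3.5) = 43.5, f(4) = 58, f(4.75) = 83.5, f(5) = 93, f(7) = 187.
Sum = Σ Δx_i · f(x_i).
Sum = 527.5.

527.5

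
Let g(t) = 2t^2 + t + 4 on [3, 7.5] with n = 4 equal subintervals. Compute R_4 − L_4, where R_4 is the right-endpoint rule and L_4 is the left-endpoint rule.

111.375

R_4 = 362.4609375.
L_4 = 251.0859375.
R_4 − L_4 = 111.375.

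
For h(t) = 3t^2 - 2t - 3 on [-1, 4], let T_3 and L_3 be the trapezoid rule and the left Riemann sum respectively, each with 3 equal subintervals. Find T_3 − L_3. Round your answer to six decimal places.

29.166667

T_3 ≈ 41.94444444.
L_3 ≈ 12.77777778.
T_3 − L_3 ≈ 29.166667.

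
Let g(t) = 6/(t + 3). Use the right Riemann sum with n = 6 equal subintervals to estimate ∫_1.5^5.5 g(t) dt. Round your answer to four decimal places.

Δt = (5.5 − 1.5)/6 = 2/3.
Right endpoints: 13/6, 17/6, 3.5, 25/6, 29/6, 5.5.
g(13/6) = 36/31, g(17/6) = 36/35, g(3.5) = 12/13, g(25/6) = 36/43, g(29/6) = 36/47, g(5.5) = 12/17.
Sum = Δt · [g(13/6) + g(17/6) + g(3.5) + ...].
Sum ≈ 3.6147.

3.6147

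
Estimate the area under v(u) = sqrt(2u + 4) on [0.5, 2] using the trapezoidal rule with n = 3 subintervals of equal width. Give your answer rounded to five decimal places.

3.81374

Δu = (2 − 0.5)/3 = 0.5.
v(0.5) ≈ 2.23607, v(1) ≈ 2.44949, v(1.5) ≈ 2.64575, v(2) ≈ 2.82843.
T_3 = (Δu/2)·[v(u_0) + 2v(u_1) + 2v(u_2) + v(u_3)].
Sum ≈ 3.81374.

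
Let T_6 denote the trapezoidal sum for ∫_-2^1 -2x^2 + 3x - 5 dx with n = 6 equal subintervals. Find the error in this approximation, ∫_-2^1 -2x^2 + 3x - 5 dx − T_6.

0.25

Exact integral: ∫_-2^1 f(x) dx = -25.5.
T_6 = -25.75.
Error = -25.5 − (-25.75) = 0.25.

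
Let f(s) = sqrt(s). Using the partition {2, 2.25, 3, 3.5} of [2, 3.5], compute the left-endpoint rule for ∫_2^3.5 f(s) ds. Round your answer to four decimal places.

2.3446

Subinterval widths: 0.25, 0.75, 0.5.
Left endpoints: 2, 2.25, 3.
f(2) ≈ 1.4142, f(2.25) ≈ 1.5000, f(3) ≈ 1.7321.
Sum = Σ Δs_i · f(s_i).
Sum ≈ 2.3446.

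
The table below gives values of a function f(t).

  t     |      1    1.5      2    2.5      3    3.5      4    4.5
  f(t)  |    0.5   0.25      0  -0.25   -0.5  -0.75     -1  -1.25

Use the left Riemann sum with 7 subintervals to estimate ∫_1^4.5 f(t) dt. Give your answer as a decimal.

-0.875

Δt = 0.5.
Sum = 0.5·[0.5 + 0.25 + 0 + (-0.25) + (-0.5) + (-0.75) + (-1)] = -0.875.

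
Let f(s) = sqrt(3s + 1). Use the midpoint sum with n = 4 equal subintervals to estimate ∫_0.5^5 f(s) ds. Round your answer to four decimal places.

13.3726

Δs = (5 − 0.5)/4 = 1.125.
Midpoints: 1.0625, 2.1875, 3.3125, 4.4375.
f(1.0625) ≈ 2.0463, f(2.1875) ≈ 2.7500, f(3.3125) ≈ 3.3072, f(4.4375) ≈ 3.7832.
Sum = Δs · [f(1.0625) + f(2.1875) + f(3.3125) + f(4.4375)].
Sum ≈ 13.3726.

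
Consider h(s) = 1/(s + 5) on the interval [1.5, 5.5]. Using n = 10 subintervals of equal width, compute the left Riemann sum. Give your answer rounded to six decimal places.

Δs = (5.5 − 1.5)/10 = 0.4.
Left endpoints: 1.5, 1.9, 2.3, 2.7, 3.1, 3.5, 3.9, 4.3, 4.7, 5.1.
h(1.5) = 2/13, h(1.9) = 10/69, h(2.3) = 10/73, h(2.7) = 10/77, h(3.1) = 10/81, h(3.5) = 2/17, h(3.9) = 10/89, h(4.3) = 10/93, h(4.7) = 10/97, h(5.1) = 10/101.
Sum = Δs · [h(1.5) + h(1.9) + h(2.3) + ...].
Sum ≈ 0.491489.

0.491489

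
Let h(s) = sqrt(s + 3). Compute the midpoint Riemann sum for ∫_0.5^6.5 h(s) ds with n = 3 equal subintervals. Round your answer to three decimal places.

15.173

Δs = (6.5 − 0.5)/3 = 2.
Midpoints: 1.5, 3.5, 5.5.
h(1.5) ≈ 2.121, h(3.5) ≈ 2.550, h(5.5) ≈ 2.915.
Sum = Δs · [h(1.5) + h(3.5) + h(5.5)].
Sum ≈ 15.173.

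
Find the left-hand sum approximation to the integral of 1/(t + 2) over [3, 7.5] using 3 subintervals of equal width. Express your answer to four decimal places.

0.7183

Δt = (7.5 − 3)/3 = 1.5.
Left endpoints: 3, 4.5, 6.
f(3) = 0.2, f(4.5) = 2/13, f(6) = 0.125.
Sum = Δt · [f(3) + f(4.5) + f(6)].
Sum ≈ 0.7183.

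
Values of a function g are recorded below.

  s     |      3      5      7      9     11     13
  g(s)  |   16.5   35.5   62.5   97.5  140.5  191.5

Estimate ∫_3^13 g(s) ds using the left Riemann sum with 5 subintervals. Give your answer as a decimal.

Δs = 2.
Sum = 2·[16.5 + 35.5 + 62.5 + 97.5 + 140.5] = 705.

705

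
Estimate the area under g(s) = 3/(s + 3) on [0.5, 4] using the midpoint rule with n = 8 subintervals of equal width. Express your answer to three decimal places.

2.078

Δs = (4 − 0.5)/8 = 0.4375.
Midpoints: 0.71875, 1.15625, 1.59375, 2.03125, 2.46875, 2.90625, 3.34375, 3.78125.
g(0.71875) = 96/119, g(1.15625) = 96/133, g(1.59375) = 32/49, g(2.03125) = 96/161, g(2.46875) = 96/175, g(2.90625) = 32/63, g(3.34375) = 96/203, g(3.78125) = 96/217.
Sum = Δs · [g(0.71875) + g(1.15625) + g(1.59375) + ...].
Sum ≈ 2.078.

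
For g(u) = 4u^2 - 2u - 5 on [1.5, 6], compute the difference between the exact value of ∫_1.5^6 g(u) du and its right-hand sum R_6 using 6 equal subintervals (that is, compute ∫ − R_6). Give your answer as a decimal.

Exact integral: ∫_1.5^6 g(u) du = 227.25.
R_6 = 276.1875.
Error = 227.25 − 276.1875 = -48.9375.

-48.9375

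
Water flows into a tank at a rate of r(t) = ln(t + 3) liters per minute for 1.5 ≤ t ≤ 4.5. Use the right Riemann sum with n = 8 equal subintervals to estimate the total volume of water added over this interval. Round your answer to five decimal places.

Δt = (4.5 − 1.5)/8 = 0.375.
Right endpoints: 1.875, 2.25, 2.625, 3, 3.375, 3.75, 4.125, 4.5.
r(1.875) ≈ 1.58412, r(2.25) ≈ 1.65823, r(2.625) ≈ 1.72722, r(3) ≈ 1.79176, r(3.375) ≈ 1.85238, r(3.75) ≈ 1.90954, r(4.125) ≈ 1.96361, r(4.5) ≈ 2.01490.
Sum = Δt · [r(1.875) + r(2.25) + r(2.625) + ...].
Sum ≈ 5.43816.

5.43816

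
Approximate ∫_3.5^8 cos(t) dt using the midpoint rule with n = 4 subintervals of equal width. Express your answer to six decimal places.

Δt = (8 − 3.5)/4 = 1.125.
Midpoints: 4.0625, 5.1875, 6.3125, 7.4375.
f(4.0625) ≈ -0.605098, f(5.1875) ≈ 0.457437, f(6.3125) ≈ 0.999570, f(7.4375) ≈ 0.404545.
Sum = Δt · [f(4.0625) + f(5.1875) + f(6.3125) + f(7.4375)].
Sum ≈ 1.413512.

1.413512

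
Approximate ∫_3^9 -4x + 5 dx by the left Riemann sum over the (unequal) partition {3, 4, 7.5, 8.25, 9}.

-85.25

Subinterval widths: 1, 3.5, 0.75, 0.75.
Left endpoints: 3, 4, 7.5, 8.25.
f(3) = -7, f(4) = -11, f(7.5) = -25, f(8.25) = -28.
Sum = Σ Δx_i · f(x_i).
Sum = -85.25.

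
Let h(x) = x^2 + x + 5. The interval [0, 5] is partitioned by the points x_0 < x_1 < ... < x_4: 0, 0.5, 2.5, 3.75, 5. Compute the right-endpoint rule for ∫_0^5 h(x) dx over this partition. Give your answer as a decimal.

Subinterval widths: 0.5, 2, 1.25, 1.25.
Right endpoints: 0.5, 2.5, 3.75, 5.
h(0.5) = 5.75, h(2.5) = 13.75, h(3.75) = 22.8125, h(5) = 35.
Sum = Σ Δx_i · h(x_i).
Sum = 102.640625.

102.640625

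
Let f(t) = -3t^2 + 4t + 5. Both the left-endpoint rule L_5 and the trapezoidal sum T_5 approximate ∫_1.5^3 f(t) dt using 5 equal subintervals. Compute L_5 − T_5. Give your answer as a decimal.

2.1375

L_5 = -0.555.
T_5 = -2.6925.
L_5 − T_5 = 2.1375.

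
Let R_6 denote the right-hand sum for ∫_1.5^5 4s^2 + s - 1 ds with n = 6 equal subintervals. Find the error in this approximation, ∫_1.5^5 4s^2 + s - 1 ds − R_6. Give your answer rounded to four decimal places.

Exact integral: ∫_1.5^5 f(s) ds ≈ 170.041667.
R_6 ≈ 198.398148.
Error ≈ 170.041667 − 198.398148 ≈ -28.3565.

-28.3565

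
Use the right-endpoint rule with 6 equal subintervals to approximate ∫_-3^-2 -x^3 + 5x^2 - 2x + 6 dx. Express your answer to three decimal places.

Δx = (-2 − (-3))/6 = 1/6.
Right endpoints: -17/6, -8/3, -2.5, -7/3, -13/6, -2.
f(-17/6) = 16103/216, f(-8/3) = 1778/27, f(-2.5) = 57.875, f(-7/3) = 1366/27, f(-13/6) = 9499/216, f(-2) = 38.
Sum = Δx · [f(-17/6) + f(-8/3) + f(-2.5) + ...].
Sum ≈ 55.141.

55.141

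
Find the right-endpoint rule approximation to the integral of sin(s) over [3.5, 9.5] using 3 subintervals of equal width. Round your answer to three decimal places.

Δs = (9.5 − 3.5)/3 = 2.
Right endpoints: 5.5, 7.5, 9.5.
f(5.5) ≈ -0.706, f(7.5) ≈ 0.938, f(9.5) ≈ -0.075.
Sum = Δs · [f(5.5) + f(7.5) + f(9.5)].
Sum ≈ 0.315.

0.315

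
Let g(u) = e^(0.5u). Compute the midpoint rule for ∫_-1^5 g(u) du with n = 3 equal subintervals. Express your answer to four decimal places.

Δu = (5 − (-1))/3 = 2.
Midpoints: 0, 2, 4.
g(0) ≈ 1.0000, g(2) ≈ 2.7183, g(4) ≈ 7.3891.
Sum = Δu · [g(0) + g(2) + g(4)].
Sum ≈ 22.2147.

22.2147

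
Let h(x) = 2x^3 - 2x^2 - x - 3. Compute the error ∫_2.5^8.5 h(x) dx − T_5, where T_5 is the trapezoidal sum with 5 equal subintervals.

Exact integral: ∫_2.5^8.5 h(x) dx = 2140.5.
T_5 = 2185.14.
Error = 2140.5 − 2185.14 = -44.64.

-44.64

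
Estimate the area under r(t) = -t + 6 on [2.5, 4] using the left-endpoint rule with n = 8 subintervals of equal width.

4.265625

Δt = (4 − 2.5)/8 = 0.1875.
Left endpoints: 2.5, 2.6875, 2.875, 3.0625, 3.25, 3.4375, 3.625, 3.8125.
r(2.5) = 3.5, r(2.6875) = 3.3125, r(2.875) = 3.125, r(3.0625) = 2.9375, r(3.25) = 2.75, r(3.4375) = 2.5625, r(3.625) = 2.375, r(3.8125) = 2.1875.
Sum = Δt · [r(2.5) + r(2.6875) + r(2.875) + ...].
Sum = 4.265625.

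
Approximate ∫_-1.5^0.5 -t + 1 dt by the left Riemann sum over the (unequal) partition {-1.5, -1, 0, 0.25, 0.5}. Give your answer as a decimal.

Subinterval widths: 0.5, 1, 0.25, 0.25.
Left endpoints: -1.5, -1, 0, 0.25.
f(-1.5) = 2.5, f(-1) = 2, f(0) = 1, f(0.25) = 0.75.
Sum = Σ Δt_i · f(t_i).
Sum = 3.6875.

3.6875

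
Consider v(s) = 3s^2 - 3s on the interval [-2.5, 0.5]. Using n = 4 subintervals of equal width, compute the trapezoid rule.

25.59375

Δs = (0.5 − (-2.5))/4 = 0.75.
v(-2.5) = 26.25, v(-1.75) = 14.4375, v(-1) = 6, v(-0.25) = 0.9375, v(0.5) = -0.75.
T_4 = (Δs/2)·[v(s_0) + 2v(s_1) + 2v(s_2) + 2v(s_3) + v(s_4)].
Sum = 25.59375.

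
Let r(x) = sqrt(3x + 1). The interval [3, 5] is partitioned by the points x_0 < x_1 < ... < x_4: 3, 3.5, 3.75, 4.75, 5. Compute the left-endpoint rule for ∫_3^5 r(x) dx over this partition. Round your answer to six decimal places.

Subinterval widths: 0.5, 0.25, 1, 0.25.
Left endpoints: 3, 3.5, 3.75, 4.75.
r(3) ≈ 3.162278, r(3.5) ≈ 3.391165, r(3.75) ≈ 3.500000, r(4.75) ≈ 3.905125.
Sum = Σ Δx_i · r(x_i).
Sum ≈ 6.905211.

6.905211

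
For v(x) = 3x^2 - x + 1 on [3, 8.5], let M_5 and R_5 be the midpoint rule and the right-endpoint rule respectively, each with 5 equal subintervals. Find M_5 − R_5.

M_5 = 559.33625.
R_5 = 665.665.
M_5 − R_5 = -106.32875.

-106.32875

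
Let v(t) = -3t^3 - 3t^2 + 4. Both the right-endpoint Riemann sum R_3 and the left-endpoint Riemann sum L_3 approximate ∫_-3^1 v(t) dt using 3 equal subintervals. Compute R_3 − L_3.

R_3 ≈ 15.1111111.
L_3 ≈ 95.1111111.
R_3 − L_3 = -80.

-80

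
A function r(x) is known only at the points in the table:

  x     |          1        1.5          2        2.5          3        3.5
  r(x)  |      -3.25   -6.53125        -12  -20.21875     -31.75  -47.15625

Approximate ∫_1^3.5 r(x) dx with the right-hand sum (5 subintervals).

Δx = 0.5.
Sum = 0.5·[(-6.53125) + (-12) + (-20.21875) + (-31.75) + (-47.15625)] = -58.828125.

-58.828125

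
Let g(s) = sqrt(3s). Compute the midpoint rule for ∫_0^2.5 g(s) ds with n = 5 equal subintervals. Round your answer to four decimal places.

4.5959

Δs = (2.5 − 0)/5 = 0.5.
Midpoints: 0.25, 0.75, 1.25, 1.75, 2.25.
g(0.25) ≈ 0.8660, g(0.75) ≈ 1.5000, g(1.25) ≈ 1.9365, g(1.75) ≈ 2.2913, g(2.25) ≈ 2.5981.
Sum = Δs · [g(0.25) + g(0.75) + g(1.25) + g(1.75) + g(2.25)].
Sum ≈ 4.5959.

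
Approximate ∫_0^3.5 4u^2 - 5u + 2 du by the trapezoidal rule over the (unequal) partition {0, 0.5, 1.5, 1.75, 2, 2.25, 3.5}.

35.625

Subinterval widths: 0.5, 1, 0.25, 0.25, 0.25, 1.25.
f(0) = 2, f(0.5) = 0.5, f(1.5) = 3.5, f(1.75) = 5.5, f(2) = 8, f(2.25) = 11, f(3.5) = 33.5.
On each subinterval the trapezoid contributes (Δu_i/2)·[f(u_{i-1}) + f(u_i)].
Sum = 35.625.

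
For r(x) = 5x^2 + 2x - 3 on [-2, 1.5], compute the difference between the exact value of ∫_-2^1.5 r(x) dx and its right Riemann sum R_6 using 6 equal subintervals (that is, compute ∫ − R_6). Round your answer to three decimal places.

-0.482

Exact integral: ∫_-2^1.5 r(x) dx ≈ 6.70833.
R_6 ≈ 7.19039.
Error ≈ 6.70833 − 7.19039 ≈ -0.482.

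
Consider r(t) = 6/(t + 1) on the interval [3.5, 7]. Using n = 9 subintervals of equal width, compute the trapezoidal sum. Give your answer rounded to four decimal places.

Δt = (7 − 3.5)/9 = 7/18.
r(3.5) = 4/3, r(35/9) = 27/22, r(77/18) = 108/95, r(14/3) = 18/17, r(91/18) = 108/109, r(49/9) = 27/29, r(35/6) = 36/41, r(56/9) = 54/65, r(119/18) = 108/137, r(7) = 0.75.
T_9 = (Δt/2)·[r(t_0) + 2r(t_1) + ... + 2r(t_{8}) + r(t_9)].
Sum ≈ 3.4547.

3.4547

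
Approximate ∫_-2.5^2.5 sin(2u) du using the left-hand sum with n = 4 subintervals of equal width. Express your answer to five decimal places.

Δu = (2.5 − (-2.5))/4 = 1.25.
Left endpoints: -2.5, -1.25, 0, 1.25.
f(-2.5) ≈ 0.95892, f(-1.25) ≈ -0.59847, f(0) ≈ 0.00000, f(1.25) ≈ 0.59847.
Sum = Δu · [f(-2.5) + f(-1.25) + f(0) + f(1.25)].
Sum ≈ 1.19866.

1.19866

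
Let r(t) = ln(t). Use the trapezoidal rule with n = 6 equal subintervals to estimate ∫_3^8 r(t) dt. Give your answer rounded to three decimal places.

Δt = (8 − 3)/6 = 5/6.
r(3) ≈ 1.099, r(23/6) ≈ 1.344, r(14/3) ≈ 1.540, r(5.5) ≈ 1.705, r(19/3) ≈ 1.846, r(43/6) ≈ 1.969, r(8) ≈ 2.079.
T_6 = (Δt/2)·[r(t_0) + 2r(t_1) + ... + 2r(t_{5}) + r(t_6)].
Sum ≈ 8.328.

8.328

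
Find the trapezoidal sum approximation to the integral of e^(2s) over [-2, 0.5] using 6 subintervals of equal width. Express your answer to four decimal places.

Δs = (0.5 − (-2))/6 = 5/12.
f(-2) ≈ 0.0183, f(-19/12) ≈ 0.0421, f(-7/6) ≈ 0.0970, f(-0.75) ≈ 0.2231, f(-1/3) ≈ 0.5134, f(1/12) ≈ 1.1814, f(0.5) ≈ 2.7183.
T_6 = (Δs/2)·[f(s_0) + 2f(s_1) + ... + 2f(s_{5}) + f(s_6)].
Sum ≈ 1.4272.

1.4272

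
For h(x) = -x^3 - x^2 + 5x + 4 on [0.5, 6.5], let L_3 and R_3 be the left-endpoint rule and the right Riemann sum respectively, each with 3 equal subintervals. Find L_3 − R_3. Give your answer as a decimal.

L_3 = -168.25.
R_3 = -741.25.
L_3 − R_3 = 573.

573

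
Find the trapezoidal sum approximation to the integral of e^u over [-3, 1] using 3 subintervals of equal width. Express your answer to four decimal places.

3.0526

Δu = (1 − (-3))/3 = 4/3.
f(-3) ≈ 0.0498, f(-5/3) ≈ 0.1889, f(-1/3) ≈ 0.7165, f(1) ≈ 2.7183.
T_3 = (Δu/2)·[f(u_0) + 2f(u_1) + 2f(u_2) + f(u_3)].
Sum ≈ 3.0526.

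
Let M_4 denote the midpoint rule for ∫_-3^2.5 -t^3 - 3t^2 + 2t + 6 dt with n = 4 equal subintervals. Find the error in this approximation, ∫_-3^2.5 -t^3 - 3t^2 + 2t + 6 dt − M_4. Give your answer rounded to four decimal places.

Exact integral: ∫_-3^2.5 f(t) dt = -1.890625.
M_4 ≈ 0.059082.
Error ≈ -1.890625 − 0.059082 ≈ -1.9497.

-1.9497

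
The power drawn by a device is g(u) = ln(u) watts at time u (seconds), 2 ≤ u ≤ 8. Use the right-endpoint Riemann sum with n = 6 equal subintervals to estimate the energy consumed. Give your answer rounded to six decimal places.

Δu = (8 − 2)/6 = 1.
Right endpoints: 3, 4, 5, 6, 7, 8.
g(3) ≈ 1.098612, g(4) ≈ 1.386294, g(5) ≈ 1.609438, g(6) ≈ 1.791759, g(7) ≈ 1.945910, g(8) ≈ 2.079442.
Sum = Δu · [g(3) + g(4) + g(5) + ...].
Sum ≈ 9.911456.

9.911456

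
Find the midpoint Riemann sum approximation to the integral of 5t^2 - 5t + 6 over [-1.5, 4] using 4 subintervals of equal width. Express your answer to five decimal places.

Δt = (4 − (-1.5))/4 = 1.375.
Midpoints: -0.8125, 0.5625, 1.9375, 3.3125.
f(-0.8125) = 13.36328125, f(0.5625) = 4.76953125, f(1.9375) = 15.08203125, f(3.3125) = 44.30078125.
Sum = Δt · [f(-0.8125) + f(0.5625) + f(1.9375) + f(3.3125)].
Sum ≈ 106.58398.

106.58398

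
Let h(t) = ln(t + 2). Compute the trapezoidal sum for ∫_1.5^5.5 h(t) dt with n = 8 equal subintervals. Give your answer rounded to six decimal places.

6.723931

Δt = (5.5 − 1.5)/8 = 0.5.
h(1.5) ≈ 1.252763, h(2) ≈ 1.386294, h(2.5) ≈ 1.504077, h(3) ≈ 1.609438, h(3.5) ≈ 1.704748, h(4) ≈ 1.791759, h(4.5) ≈ 1.871802, h(5) ≈ 1.945910, h(5.5) ≈ 2.014903.
T_8 = (Δt/2)·[h(t_0) + 2h(t_1) + ... + 2h(t_{7}) + h(t_8)].
Sum ≈ 6.723931.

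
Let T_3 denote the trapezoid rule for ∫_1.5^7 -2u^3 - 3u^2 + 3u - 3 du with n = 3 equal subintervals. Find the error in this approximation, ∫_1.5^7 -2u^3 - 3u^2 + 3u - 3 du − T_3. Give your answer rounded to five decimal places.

87.80903

Exact integral: ∫_1.5^7 f(u) du = -1483.96875.
T_3 ≈ -1571.7777778.
Error ≈ -1483.96875 − (-1571.7777778) ≈ 87.80903.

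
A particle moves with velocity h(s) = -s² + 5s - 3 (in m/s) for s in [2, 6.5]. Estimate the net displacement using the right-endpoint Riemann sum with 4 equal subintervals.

Δs = (6.5 − 2)/4 = 1.125.
Right endpoints: 3.125, 4.25, 5.375, 6.5.
h(3.125) = 2.859375, h(4.25) = 0.1875, h(5.375) = -5.015625, h(6.5) = -12.75.
Sum = Δs · [h(3.125) + h(4.25) + h(5.375) + h(6.5)].
Sum = -16.55859375.

-16.55859375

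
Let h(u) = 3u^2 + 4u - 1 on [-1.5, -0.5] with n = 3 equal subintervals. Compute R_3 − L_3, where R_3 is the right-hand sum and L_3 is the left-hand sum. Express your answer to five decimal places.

R_3 ≈ -2.0277778.
L_3 ≈ -1.3611111.
R_3 − L_3 ≈ -0.66667.

-0.66667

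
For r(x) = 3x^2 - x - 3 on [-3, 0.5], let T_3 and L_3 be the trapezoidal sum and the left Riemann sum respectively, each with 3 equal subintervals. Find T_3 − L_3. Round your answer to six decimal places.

-17.354167

T_3 ≈ 23.38194444.
L_3 ≈ 40.73611111.
T_3 − L_3 ≈ -17.354167.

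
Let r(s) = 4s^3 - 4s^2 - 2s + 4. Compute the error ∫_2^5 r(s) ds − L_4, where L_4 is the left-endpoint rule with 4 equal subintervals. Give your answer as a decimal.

131.0625

Exact integral: ∫_2^5 r(s) ds = 444.
L_4 = 312.9375.
Error = 444 − 312.9375 = 131.0625.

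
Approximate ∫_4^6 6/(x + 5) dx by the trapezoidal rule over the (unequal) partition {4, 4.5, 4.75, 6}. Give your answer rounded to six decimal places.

1.205956

Subinterval widths: 0.5, 0.25, 1.25.
f(4) = 2/3, f(4.5) = 12/19, f(4.75) = 8/13, f(6) = 6/11.
On each subinterval the trapezoid contributes (Δx_i/2)·[f(x_{i-1}) + f(x_i)].
Sum ≈ 1.205956.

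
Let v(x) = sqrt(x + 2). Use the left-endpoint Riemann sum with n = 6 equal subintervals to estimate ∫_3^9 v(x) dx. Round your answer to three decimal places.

16.322

Δx = (9 − 3)/6 = 1.
Left endpoints: 3, 4, 5, 6, 7, 8.
v(3) ≈ 2.236, v(4) ≈ 2.449, v(5) ≈ 2.646, v(6) ≈ 2.828, v(7) ≈ 3.000, v(8) ≈ 3.162.
Sum = Δx · [v(3) + v(4) + v(5) + ...].
Sum ≈ 16.322.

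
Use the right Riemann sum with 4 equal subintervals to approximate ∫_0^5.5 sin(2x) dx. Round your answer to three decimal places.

-0.552

Δx = (5.5 − 0)/4 = 1.375.
Right endpoints: 1.375, 2.75, 4.125, 5.5.
f(1.375) ≈ 0.382, f(2.75) ≈ -0.706, f(4.125) ≈ 0.923, f(5.5) ≈ -1.000.
Sum = Δx · [f(1.375) + f(2.75) + f(4.125) + f(5.5)].
Sum ≈ -0.552.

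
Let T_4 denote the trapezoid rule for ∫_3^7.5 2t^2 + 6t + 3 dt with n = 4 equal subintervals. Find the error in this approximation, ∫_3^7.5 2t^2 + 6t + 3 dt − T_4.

-1.8984375

Exact integral: ∫_3^7.5 f(t) dt = 418.5.
T_4 = 420.3984375.
Error = 418.5 − 420.3984375 = -1.8984375.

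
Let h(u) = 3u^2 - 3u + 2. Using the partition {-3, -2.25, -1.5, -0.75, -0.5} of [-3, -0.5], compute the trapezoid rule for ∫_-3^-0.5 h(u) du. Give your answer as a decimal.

Subinterval widths: 0.75, 0.75, 0.75, 0.25.
h(-3) = 38, h(-2.25) = 23.9375, h(-1.5) = 13.25, h(-0.75) = 5.9375, h(-0.5) = 4.25.
On each subinterval the trapezoid contributes (Δu_i/2)·[h(u_{i-1}) + h(u_i)].
Sum = 45.640625.

45.640625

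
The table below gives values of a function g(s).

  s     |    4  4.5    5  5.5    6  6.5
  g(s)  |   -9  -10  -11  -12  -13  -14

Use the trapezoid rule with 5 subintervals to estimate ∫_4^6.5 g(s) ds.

Δs = 0.5.
T_5 = (0.5/2)·[(-9) + 2·(-10) + 2·(-11) + 2·(-12) + 2·(-13) + (-14)] = -28.75.

-28.75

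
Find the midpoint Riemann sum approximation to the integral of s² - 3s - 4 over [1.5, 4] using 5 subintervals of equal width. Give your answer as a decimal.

Δs = (4 − 1.5)/5 = 0.5.
Midpoints: 1.75, 2.25, 2.75, 3.25, 3.75.
f(1.75) = -6.1875, f(2.25) = -5.6875, f(2.75) = -4.6875, f(3.25) = -3.1875, f(3.75) = -1.1875.
Sum = Δs · [f(1.75) + f(2.25) + f(2.75) + f(3.25) + f(3.75)].
Sum = -10.46875.

-10.46875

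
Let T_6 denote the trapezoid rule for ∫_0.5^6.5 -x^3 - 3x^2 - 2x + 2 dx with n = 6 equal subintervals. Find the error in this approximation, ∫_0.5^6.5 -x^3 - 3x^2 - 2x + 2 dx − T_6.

Exact integral: ∫_0.5^6.5 f(x) dx = -750.75.
T_6 = -764.25.
Error = -750.75 − (-764.25) = 13.5.

13.5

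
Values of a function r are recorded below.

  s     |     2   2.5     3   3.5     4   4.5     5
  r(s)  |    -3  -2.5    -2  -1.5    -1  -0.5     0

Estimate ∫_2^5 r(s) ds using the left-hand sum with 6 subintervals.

-5.25

Δs = 0.5.
Sum = 0.5·[(-3) + (-2.5) + (-2) + (-1.5) + (-1) + (-0.5)] = -5.25.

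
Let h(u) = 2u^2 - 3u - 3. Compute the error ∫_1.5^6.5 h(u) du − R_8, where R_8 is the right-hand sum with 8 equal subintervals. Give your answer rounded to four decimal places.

Exact integral: ∫_1.5^6.5 h(u) du ≈ 105.833333.
R_8 = 126.796875.
Error ≈ 105.833333 − 126.796875 ≈ -20.9635.

-20.9635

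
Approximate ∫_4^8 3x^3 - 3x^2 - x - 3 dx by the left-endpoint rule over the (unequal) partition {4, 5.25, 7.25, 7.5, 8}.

Subinterval widths: 1.25, 2, 0.25, 0.5.
Left endpoints: 4, 5.25, 7.25, 7.5.
f(4) = 137, f(5.25) = 343.171875, f(7.25) = 975.296875, f(7.5) = 1086.375.
Sum = Σ Δx_i · f(x_i).
Sum = 1644.60546875.

1644.60546875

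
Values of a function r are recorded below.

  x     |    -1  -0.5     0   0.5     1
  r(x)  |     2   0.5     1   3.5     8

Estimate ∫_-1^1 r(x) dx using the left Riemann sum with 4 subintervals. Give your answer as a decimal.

Δx = 0.5.
Sum = 0.5·[2 + 0.5 + 1 + 3.5] = 3.5.

3.5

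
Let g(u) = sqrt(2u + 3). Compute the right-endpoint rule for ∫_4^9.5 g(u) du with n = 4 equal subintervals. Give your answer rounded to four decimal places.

Δu = (9.5 − 4)/4 = 1.375.
Right endpoints: 5.375, 6.75, 8.125, 9.5.
g(5.375) ≈ 3.7081, g(6.75) ≈ 4.0620, g(8.125) ≈ 4.3875, g(9.5) ≈ 4.6904.
Sum = Δu · [g(5.375) + g(6.75) + g(8.125) + g(9.5)].
Sum ≈ 23.1660.

23.1660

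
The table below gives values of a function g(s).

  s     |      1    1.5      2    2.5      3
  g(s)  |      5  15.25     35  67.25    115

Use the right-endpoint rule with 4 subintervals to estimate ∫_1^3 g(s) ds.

116.25

Δs = 0.5.
Sum = 0.5·[15.25 + 35 + 67.25 + 115] = 116.25.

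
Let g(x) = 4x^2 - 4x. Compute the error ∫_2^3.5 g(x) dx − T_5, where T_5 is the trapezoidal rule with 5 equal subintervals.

Exact integral: ∫_2^3.5 g(x) dx = 30.
T_5 = 30.09.
Error = 30 − 30.09 = -0.09.

-0.09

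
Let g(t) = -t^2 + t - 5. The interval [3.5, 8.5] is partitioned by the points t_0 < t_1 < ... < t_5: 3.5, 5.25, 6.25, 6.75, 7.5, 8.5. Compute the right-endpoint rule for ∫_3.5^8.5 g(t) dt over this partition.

-216.578125

Subinterval widths: 1.75, 1, 0.5, 0.75, 1.
Right endpoints: 5.25, 6.25, 6.75, 7.5, 8.5.
g(5.25) = -27.3125, g(6.25) = -37.8125, g(6.75) = -43.8125, g(7.5) = -53.75, g(8.5) = -68.75.
Sum = Σ Δt_i · g(t_i).
Sum = -216.578125.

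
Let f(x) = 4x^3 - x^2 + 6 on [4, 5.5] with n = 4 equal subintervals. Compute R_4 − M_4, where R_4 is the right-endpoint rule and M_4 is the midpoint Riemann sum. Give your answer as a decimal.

R_4 = 710.015625.
M_4 = 632.953125.
R_4 − M_4 = 77.0625.

77.0625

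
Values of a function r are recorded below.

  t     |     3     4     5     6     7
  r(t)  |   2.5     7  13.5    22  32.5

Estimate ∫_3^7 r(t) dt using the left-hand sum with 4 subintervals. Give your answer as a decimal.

45

Δt = 1.
Sum = 1·[2.5 + 7 + 13.5 + 22] = 45.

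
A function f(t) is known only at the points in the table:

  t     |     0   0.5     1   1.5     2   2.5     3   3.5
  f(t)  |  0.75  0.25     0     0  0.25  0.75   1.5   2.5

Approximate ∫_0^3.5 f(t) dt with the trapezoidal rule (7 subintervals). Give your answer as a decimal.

2.1875

Δt = 0.5.
T_7 = (0.5/2)·[0.75 + 2·0.25 + 2·0 + 2·0 + 2·0.25 + 2·0.75 + 2·1.5 + 2.5] = 2.1875.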